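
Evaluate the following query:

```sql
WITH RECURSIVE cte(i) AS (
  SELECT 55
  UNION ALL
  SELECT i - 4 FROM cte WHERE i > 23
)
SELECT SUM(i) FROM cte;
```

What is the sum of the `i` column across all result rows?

Base: i=55.
Iteration 1: 55 > 23 holds -> i = 55 - 4 = 51.
Iteration 2: 51 > 23 holds -> i = 51 - 4 = 47.
Iteration 3: 47 > 23 holds -> i = 47 - 4 = 43.
Iteration 4: 43 > 23 holds -> i = 43 - 4 = 39.
Iteration 5: 39 > 23 holds -> i = 39 - 4 = 35.
Iteration 6: 35 > 23 holds -> i = 35 - 4 = 31.
Iteration 7: 31 > 23 holds -> i = 31 - 4 = 27.
Iteration 8: 27 > 23 holds -> i = 27 - 4 = 23.
Iteration 9: 23 > 23 fails; recursion stops.
SUM(i) = 55 + 51 + 47 + 43 + 39 + 35 + 31 + 27 + 23 = 351.

351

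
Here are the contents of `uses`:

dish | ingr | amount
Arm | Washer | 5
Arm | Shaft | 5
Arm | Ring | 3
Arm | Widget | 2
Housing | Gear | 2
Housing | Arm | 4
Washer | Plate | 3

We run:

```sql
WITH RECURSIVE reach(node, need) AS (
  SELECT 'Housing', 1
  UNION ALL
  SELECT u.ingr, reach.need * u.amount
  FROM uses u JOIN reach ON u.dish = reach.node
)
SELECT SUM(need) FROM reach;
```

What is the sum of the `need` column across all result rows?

Base: (Housing, need=1).
Iteration 1: components of {Housing} -> Arm = 1*4 = 4, Gear = 1*2 = 2.
Iteration 2: components of {Arm,Gear} -> Ring = 4*3 = 12, Shaft = 4*5 = 20, Washer = 4*5 = 20, Widget = 4*2 = 8.
Iteration 3: components of {Ring,Shaft,Washer,Widget} -> Plate = 20*3 = 60.
Iteration 4: no further components; recursion stops.
SUM(need) = 1 + 4 + 2 + 8 + 20 + 20 + 12 + 60 = 127.

127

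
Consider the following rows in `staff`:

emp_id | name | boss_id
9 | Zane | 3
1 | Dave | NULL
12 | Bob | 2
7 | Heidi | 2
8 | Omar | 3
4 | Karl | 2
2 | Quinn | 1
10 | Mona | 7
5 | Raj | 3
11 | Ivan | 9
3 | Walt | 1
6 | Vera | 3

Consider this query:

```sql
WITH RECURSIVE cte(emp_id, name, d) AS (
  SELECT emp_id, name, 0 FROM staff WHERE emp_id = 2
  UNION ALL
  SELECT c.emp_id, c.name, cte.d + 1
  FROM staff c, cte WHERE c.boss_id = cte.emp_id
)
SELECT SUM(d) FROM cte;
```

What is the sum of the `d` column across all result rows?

5

Base: emp_id=2 (Quinn) at d 0.
Iteration 1: rows with boss_id in {2} -> Karl (id 4, d 1), Heidi (id 7, d 1), Bob (id 12, d 1).
Iteration 2: rows with boss_id in {4,7,12} -> Mona (id 10, d 2).
Iteration 3: no rows with boss_id in {10}; recursion stops.
SUM(d) = 0 + 1 + 1 + 1 + 2 = 5.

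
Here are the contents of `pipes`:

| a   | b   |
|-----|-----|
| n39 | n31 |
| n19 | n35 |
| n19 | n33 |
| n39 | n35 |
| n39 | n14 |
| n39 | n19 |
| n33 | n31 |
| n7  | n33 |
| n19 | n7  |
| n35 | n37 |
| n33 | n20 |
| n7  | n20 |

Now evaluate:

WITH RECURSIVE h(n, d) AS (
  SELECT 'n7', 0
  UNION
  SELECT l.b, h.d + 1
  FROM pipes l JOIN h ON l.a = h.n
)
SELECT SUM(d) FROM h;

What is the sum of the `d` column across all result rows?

6

Base: (n7, d=0).
Iteration 1: edges from {n7} -> (n20, d=1), (n33, d=1).
Iteration 2: edges from {n20,n33} -> (n20, d=2), (n31, d=2).
Iteration 3: no outgoing edges from {n20,n31}; recursion stops.
SUM(d) = 0 + 1 + 1 + 2 + 2 = 6.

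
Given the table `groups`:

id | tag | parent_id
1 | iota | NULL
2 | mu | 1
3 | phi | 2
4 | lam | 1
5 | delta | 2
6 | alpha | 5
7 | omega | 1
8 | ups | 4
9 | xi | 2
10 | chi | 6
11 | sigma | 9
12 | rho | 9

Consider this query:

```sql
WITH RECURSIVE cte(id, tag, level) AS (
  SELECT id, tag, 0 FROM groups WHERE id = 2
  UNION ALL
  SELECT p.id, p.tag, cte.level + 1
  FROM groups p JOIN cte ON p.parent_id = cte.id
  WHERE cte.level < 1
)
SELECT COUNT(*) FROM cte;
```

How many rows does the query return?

Base: id=2 (mu) at level 0.
Iteration 1: rows with parent_id in {2} -> phi (id 3, level 1), delta (id 5, level 1), xi (id 9, level 1).
Iteration 2: level < 1 fails for all current rows; recursion stops.
Total rows emitted: 4.

4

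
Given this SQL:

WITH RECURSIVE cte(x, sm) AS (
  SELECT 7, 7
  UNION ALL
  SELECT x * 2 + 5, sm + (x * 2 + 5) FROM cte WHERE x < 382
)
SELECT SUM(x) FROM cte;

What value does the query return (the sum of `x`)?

1489

Base: x=7, sm=7.
Iteration 1: 7 < 382 holds -> x = 7 * 2 + 5 = 19, sm = 7 + 19 = 26.
Iteration 2: 19 < 382 holds -> x = 19 * 2 + 5 = 43, sm = 26 + 43 = 69.
Iteration 3: 43 < 382 holds -> x = 43 * 2 + 5 = 91, sm = 69 + 91 = 160.
Iteration 4: 91 < 382 holds -> x = 91 * 2 + 5 = 187, sm = 160 + 187 = 347.
Iteration 5: 187 < 382 holds -> x = 187 * 2 + 5 = 379, sm = 347 + 379 = 726.
Iteration 6: 379 < 382 holds -> x = 379 * 2 + 5 = 763, sm = 726 + 763 = 1489.
Iteration 7: 763 < 382 fails; recursion stops.
SUM(x) = 7 + 19 + 43 + 91 + 187 + 379 + 763 = 1489.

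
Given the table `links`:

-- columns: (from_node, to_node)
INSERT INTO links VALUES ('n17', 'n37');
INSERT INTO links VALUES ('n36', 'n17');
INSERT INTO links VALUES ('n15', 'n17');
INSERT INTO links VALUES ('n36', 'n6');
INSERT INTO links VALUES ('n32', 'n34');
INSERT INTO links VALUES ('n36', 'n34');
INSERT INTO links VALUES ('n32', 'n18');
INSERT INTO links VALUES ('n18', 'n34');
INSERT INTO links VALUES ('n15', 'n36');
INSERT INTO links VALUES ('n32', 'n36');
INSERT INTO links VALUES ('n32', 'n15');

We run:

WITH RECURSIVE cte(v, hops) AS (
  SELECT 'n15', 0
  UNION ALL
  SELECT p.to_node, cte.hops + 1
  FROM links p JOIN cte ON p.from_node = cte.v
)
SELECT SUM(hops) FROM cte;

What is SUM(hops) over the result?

Base: (n15, hops=0).
Iteration 1: edges from {n15} -> (n17, hops=1), (n36, hops=1).
Iteration 2: edges from {n17,n36} -> (n17, hops=2), (n34, hops=2), (n37, hops=2), (n6, hops=2).
Iteration 3: edges from {n17,n34,n37,n6} -> (n37, hops=3).
Iteration 4: no outgoing edges from {n37}; recursion stops.
SUM(hops) = 0 + 1 + 1 + 2 + 2 + 2 + 2 + 3 = 13.

13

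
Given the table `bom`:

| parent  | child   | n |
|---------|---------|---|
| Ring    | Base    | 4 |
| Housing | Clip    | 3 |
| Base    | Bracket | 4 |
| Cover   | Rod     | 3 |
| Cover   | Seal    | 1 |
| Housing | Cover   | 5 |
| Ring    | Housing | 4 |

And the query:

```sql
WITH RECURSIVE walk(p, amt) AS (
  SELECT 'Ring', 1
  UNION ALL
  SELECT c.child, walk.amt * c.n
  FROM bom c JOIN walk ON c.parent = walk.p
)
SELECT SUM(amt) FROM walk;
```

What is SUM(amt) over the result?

137

Base: (Ring, amt=1).
Iteration 1: components of {Ring} -> Base = 1*4 = 4, Housing = 1*4 = 4.
Iteration 2: components of {Base,Housing} -> Bracket = 4*4 = 16, Clip = 4*3 = 12, Cover = 4*5 = 20.
Iteration 3: components of {Bracket,Clip,Cover} -> Rod = 20*3 = 60, Seal = 20*1 = 20.
Iteration 4: no further components; recursion stops.
SUM(amt) = 1 + 4 + 4 + 20 + 12 + 16 + 60 + 20 = 137.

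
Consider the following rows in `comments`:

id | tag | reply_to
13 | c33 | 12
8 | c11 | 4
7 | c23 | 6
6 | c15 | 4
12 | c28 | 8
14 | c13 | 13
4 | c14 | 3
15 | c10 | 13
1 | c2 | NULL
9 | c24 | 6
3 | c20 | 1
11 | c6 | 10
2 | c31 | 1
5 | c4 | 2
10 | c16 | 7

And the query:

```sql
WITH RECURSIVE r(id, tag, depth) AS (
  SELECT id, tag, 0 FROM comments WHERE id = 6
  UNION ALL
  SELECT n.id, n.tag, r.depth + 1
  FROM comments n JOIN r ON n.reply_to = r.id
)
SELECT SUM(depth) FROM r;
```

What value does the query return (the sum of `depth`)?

Base: id=6 (c15) at depth 0.
Iteration 1: rows with reply_to in {6} -> c23 (id 7, depth 1), c24 (id 9, depth 1).
Iteration 2: rows with reply_to in {7,9} -> c16 (id 10, depth 2).
Iteration 3: rows with reply_to in {10} -> c6 (id 11, depth 3).
Iteration 4: no rows with reply_to in {11}; recursion stops.
SUM(depth) = 0 + 1 + 1 + 2 + 3 = 7.

7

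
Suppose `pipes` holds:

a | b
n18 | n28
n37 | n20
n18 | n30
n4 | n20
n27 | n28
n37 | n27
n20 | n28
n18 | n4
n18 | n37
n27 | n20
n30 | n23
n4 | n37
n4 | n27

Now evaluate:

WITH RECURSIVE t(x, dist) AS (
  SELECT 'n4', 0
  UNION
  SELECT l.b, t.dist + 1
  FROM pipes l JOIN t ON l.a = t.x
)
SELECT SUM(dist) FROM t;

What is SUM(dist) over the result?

Base: (n4, dist=0).
Iteration 1: edges from {n4} -> (n20, dist=1), (n27, dist=1), (n37, dist=1).
Iteration 2: edges from {n20,n27,n37} -> (n20, dist=2), (n27, dist=2), (n28, dist=2). [UNION drops 2 duplicate row(s)]
Iteration 3: edges from {n20,n27,n28} -> (n20, dist=3), (n28, dist=3). [UNION drops 1 duplicate row(s)]
Iteration 4: edges from {n20,n28} -> (n28, dist=4).
Iteration 5: no outgoing edges from {n28}; recursion stops.
SUM(dist) = 0 + 1 + 1 + 1 + 2 + 2 + 2 + 3 + 3 + 4 = 19.

19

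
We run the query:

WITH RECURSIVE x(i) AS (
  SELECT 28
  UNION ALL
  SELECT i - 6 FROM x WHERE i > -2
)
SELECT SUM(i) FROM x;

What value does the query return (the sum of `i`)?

78

Base: i=28.
Iteration 1: 28 > -2 holds -> i = 28 - 6 = 22.
Iteration 2: 22 > -2 holds -> i = 22 - 6 = 16.
Iteration 3: 16 > -2 holds -> i = 16 - 6 = 10.
Iteration 4: 10 > -2 holds -> i = 10 - 6 = 4.
Iteration 5: 4 > -2 holds -> i = 4 - 6 = -2.
Iteration 6: -2 > -2 fails; recursion stops.
SUM(i) = 28 + 22 + 16 + 10 + 4 + -2 = 78.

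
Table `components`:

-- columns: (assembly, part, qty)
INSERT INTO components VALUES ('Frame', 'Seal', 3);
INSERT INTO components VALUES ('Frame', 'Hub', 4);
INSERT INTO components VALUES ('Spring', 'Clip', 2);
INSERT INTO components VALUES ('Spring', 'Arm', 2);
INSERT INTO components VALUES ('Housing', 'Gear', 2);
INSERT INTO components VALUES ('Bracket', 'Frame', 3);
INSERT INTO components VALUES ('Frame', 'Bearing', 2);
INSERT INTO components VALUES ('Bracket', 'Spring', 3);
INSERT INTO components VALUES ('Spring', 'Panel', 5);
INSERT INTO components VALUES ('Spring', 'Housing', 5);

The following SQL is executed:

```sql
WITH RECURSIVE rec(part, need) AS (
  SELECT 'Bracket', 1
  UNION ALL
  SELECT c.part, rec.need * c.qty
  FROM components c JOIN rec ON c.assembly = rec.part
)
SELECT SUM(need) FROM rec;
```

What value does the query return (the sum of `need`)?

106

Base: (Bracket, need=1).
Iteration 1: components of {Bracket} -> Frame = 1*3 = 3, Spring = 1*3 = 3.
Iteration 2: components of {Frame,Spring} -> Arm = 3*2 = 6, Bearing = 3*2 = 6, Clip = 3*2 = 6, Housing = 3*5 = 15, Hub = 3*4 = 12, Panel = 3*5 = 15, Seal = 3*3 = 9.
Iteration 3: components of {Arm,Bearing,Clip,Housing,Hub,Panel,Seal} -> Gear = 15*2 = 30.
Iteration 4: no further components; recursion stops.
SUM(need) = 1 + 3 + 3 + 12 + 6 + 9 + 6 + 6 + 15 + 15 + 30 = 106.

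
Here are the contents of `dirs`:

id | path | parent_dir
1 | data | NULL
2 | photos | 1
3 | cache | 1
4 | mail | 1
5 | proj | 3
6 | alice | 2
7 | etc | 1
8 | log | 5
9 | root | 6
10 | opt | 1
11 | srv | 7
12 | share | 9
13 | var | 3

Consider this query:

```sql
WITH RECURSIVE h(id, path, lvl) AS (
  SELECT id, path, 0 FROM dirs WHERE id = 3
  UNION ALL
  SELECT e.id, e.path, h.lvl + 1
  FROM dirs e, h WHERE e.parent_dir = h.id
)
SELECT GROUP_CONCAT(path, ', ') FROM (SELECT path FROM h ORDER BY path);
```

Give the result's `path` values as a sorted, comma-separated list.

Base: id=3 (cache) at lvl 0.
Iteration 1: rows with parent_dir in {3} -> proj (id 5, lvl 1), var (id 13, lvl 1).
Iteration 2: rows with parent_dir in {5,13} -> log (id 8, lvl 2).
Iteration 3: no rows with parent_dir in {8}; recursion stops.

cache, log, proj, var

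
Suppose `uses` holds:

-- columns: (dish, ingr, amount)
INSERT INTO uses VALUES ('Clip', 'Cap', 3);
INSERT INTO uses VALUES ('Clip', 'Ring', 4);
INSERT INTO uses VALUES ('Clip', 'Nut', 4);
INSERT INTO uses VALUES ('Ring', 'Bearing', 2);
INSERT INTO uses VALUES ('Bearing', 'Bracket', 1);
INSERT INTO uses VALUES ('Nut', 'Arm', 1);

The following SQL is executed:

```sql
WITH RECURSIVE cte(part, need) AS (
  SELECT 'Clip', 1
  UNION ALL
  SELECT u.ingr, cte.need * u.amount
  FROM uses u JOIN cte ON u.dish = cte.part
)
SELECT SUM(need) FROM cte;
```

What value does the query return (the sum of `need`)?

32

Base: (Clip, need=1).
Iteration 1: components of {Clip} -> Cap = 1*3 = 3, Nut = 1*4 = 4, Ring = 1*4 = 4.
Iteration 2: components of {Cap,Nut,Ring} -> Arm = 4*1 = 4, Bearing = 4*2 = 8.
Iteration 3: components of {Arm,Bearing} -> Bracket = 8*1 = 8.
Iteration 4: no further components; recursion stops.
SUM(need) = 1 + 4 + 4 + 3 + 8 + 4 + 8 = 32.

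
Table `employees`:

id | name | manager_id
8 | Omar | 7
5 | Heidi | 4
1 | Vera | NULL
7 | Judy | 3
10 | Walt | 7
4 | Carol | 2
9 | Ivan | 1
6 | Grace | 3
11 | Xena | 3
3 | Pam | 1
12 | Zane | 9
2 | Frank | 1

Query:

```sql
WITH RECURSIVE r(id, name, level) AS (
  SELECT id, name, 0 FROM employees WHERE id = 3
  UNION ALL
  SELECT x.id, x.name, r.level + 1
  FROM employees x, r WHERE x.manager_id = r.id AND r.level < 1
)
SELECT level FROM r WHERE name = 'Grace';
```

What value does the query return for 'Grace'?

Base: id=3 (Pam) at level 0.
Iteration 1: rows with manager_id in {3} -> Grace (id 6, level 1), Judy (id 7, level 1), Xena (id 11, level 1).
Iteration 2: level < 1 fails for all current rows; recursion stops.

1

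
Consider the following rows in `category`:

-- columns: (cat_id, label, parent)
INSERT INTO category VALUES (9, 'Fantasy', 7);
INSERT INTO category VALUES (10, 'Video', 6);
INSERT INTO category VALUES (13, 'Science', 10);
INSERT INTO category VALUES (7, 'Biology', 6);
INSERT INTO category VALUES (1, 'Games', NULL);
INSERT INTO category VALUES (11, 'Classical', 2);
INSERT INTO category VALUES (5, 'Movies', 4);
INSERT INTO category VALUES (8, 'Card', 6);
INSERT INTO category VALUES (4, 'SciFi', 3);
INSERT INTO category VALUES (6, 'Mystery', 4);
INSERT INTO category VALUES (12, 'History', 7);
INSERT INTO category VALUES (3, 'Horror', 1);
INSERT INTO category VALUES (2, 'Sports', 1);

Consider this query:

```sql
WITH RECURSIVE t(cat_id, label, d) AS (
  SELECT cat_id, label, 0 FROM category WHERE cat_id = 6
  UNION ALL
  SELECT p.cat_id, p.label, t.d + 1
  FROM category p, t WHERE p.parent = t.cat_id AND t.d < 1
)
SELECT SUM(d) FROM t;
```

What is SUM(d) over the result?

3

Base: cat_id=6 (Mystery) at d 0.
Iteration 1: rows with parent in {6} -> Biology (id 7, d 1), Card (id 8, d 1), Video (id 10, d 1).
Iteration 2: d < 1 fails for all current rows; recursion stops.
SUM(d) = 0 + 1 + 1 + 1 = 3.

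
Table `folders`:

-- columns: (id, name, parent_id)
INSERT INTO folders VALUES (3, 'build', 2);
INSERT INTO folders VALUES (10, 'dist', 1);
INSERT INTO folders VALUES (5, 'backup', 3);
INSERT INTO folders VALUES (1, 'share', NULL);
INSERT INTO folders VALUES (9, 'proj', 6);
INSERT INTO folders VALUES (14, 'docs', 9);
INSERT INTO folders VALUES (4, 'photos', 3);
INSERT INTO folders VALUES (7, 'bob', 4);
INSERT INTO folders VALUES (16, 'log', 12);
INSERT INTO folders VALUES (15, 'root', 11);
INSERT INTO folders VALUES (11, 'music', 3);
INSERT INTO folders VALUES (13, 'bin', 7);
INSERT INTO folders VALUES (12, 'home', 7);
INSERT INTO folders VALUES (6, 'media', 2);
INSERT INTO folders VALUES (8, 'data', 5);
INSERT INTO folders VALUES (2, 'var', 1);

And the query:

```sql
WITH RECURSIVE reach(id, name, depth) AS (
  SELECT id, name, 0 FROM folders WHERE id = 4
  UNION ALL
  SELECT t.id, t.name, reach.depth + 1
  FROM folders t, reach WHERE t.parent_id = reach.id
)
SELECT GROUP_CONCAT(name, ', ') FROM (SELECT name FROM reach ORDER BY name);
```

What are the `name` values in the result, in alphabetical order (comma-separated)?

Base: id=4 (photos) at depth 0.
Iteration 1: rows with parent_id in {4} -> bob (id 7, depth 1).
Iteration 2: rows with parent_id in {7} -> home (id 12, depth 2), bin (id 13, depth 2).
Iteration 3: rows with parent_id in {12,13} -> log (id 16, depth 3).
Iteration 4: no rows with parent_id in {16}; recursion stops.

bin, bob, home, log, photos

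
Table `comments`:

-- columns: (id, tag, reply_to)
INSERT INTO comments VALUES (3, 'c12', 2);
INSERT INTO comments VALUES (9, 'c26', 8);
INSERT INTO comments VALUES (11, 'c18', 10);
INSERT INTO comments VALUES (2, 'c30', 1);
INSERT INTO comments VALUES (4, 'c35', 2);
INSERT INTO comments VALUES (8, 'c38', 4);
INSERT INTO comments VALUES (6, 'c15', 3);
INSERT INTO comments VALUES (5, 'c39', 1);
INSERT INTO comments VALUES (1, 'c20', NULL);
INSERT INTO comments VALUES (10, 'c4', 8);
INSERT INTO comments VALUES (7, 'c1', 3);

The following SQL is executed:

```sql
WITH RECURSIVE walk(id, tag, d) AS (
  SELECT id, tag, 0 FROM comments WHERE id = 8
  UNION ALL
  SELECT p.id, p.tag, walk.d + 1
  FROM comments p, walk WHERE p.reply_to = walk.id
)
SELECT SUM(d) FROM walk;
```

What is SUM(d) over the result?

4

Base: id=8 (c38) at d 0.
Iteration 1: rows with reply_to in {8} -> c26 (id 9, d 1), c4 (id 10, d 1).
Iteration 2: rows with reply_to in {9,10} -> c18 (id 11, d 2).
Iteration 3: no rows with reply_to in {11}; recursion stops.
SUM(d) = 0 + 1 + 1 + 2 = 4.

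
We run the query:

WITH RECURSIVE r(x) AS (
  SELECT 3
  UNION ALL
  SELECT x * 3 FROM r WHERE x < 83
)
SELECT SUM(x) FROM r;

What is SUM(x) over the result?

363

Base: x=3.
Iteration 1: 3 < 83 holds -> x = 3 * 3 = 9.
Iteration 2: 9 < 83 holds -> x = 9 * 3 = 27.
Iteration 3: 27 < 83 holds -> x = 27 * 3 = 81.
Iteration 4: 81 < 83 holds -> x = 81 * 3 = 243.
Iteration 5: 243 < 83 fails; recursion stops.
SUM(x) = 3 + 9 + 27 + 81 + 243 = 363.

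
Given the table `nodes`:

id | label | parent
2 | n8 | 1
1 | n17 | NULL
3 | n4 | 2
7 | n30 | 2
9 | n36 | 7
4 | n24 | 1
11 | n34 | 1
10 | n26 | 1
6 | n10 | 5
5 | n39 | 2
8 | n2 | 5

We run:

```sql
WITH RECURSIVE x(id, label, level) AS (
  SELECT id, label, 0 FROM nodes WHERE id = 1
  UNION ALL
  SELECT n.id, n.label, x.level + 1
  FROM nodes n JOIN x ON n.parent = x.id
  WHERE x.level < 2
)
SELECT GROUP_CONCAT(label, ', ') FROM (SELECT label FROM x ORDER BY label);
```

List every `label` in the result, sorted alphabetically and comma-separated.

Base: id=1 (n17) at level 0.
Iteration 1: rows with parent in {1} -> n8 (id 2, level 1), n24 (id 4, level 1), n26 (id 10, level 1), n34 (id 11, level 1).
Iteration 2: rows with parent in {2,4,10,11} -> n4 (id 3, level 2), n39 (id 5, level 2), n30 (id 7, level 2).
Iteration 3: level < 2 fails for all current rows; recursion stops.

n17, n24, n26, n30, n34, n39, n4, n8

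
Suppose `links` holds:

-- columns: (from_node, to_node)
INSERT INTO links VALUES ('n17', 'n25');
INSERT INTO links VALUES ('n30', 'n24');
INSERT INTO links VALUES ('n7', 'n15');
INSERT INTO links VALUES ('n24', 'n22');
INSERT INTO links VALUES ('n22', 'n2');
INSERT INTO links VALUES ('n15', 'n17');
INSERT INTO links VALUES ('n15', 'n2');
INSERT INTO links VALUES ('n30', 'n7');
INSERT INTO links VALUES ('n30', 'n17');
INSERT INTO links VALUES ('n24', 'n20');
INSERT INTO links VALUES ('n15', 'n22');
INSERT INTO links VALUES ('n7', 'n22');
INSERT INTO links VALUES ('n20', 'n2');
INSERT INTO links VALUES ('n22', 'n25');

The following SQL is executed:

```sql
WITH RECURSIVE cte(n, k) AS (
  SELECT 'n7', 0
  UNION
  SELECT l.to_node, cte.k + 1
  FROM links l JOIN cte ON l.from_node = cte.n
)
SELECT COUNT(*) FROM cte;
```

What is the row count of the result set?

Base: (n7, k=0).
Iteration 1: edges from {n7} -> (n15, k=1), (n22, k=1).
Iteration 2: edges from {n15,n22} -> (n17, k=2), (n2, k=2), (n22, k=2), (n25, k=2). [UNION drops 1 duplicate row(s)]
Iteration 3: edges from {n17,n2,n22,n25} -> (n2, k=3), (n25, k=3). [UNION drops 1 duplicate row(s)]
Iteration 4: no outgoing edges from {n2,n25}; recursion stops.
Total rows emitted: 9.

9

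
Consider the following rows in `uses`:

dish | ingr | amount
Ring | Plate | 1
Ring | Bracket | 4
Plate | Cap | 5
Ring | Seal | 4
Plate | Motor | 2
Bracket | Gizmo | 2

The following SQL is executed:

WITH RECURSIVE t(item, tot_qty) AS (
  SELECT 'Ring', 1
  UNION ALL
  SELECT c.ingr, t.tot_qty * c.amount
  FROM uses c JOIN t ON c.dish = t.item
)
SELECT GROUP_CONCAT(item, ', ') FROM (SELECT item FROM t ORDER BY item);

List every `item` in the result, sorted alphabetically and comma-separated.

Base: (Ring, tot_qty=1).
Iteration 1: components of {Ring} -> Bracket = 1*4 = 4, Plate = 1*1 = 1, Seal = 1*4 = 4.
Iteration 2: components of {Bracket,Plate,Seal} -> Cap = 1*5 = 5, Gizmo = 4*2 = 8, Motor = 1*2 = 2.
Iteration 3: no further components; recursion stops.

Bracket, Cap, Gizmo, Motor, Plate, Ring, Seal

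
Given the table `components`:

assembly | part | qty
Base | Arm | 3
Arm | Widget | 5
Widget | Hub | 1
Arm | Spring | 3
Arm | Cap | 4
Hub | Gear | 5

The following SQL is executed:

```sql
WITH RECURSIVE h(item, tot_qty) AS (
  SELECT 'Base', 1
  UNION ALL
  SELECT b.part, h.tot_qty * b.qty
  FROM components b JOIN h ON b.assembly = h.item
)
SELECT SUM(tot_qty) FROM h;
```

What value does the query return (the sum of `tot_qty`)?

130

Base: (Base, tot_qty=1).
Iteration 1: components of {Base} -> Arm = 1*3 = 3.
Iteration 2: components of {Arm} -> Cap = 3*4 = 12, Spring = 3*3 = 9, Widget = 3*5 = 15.
Iteration 3: components of {Cap,Spring,Widget} -> Hub = 15*1 = 15.
Iteration 4: components of {Hub} -> Gear = 15*5 = 75.
Iteration 5: no further components; recursion stops.
SUM(tot_qty) = 1 + 3 + 15 + 9 + 12 + 15 + 75 = 130.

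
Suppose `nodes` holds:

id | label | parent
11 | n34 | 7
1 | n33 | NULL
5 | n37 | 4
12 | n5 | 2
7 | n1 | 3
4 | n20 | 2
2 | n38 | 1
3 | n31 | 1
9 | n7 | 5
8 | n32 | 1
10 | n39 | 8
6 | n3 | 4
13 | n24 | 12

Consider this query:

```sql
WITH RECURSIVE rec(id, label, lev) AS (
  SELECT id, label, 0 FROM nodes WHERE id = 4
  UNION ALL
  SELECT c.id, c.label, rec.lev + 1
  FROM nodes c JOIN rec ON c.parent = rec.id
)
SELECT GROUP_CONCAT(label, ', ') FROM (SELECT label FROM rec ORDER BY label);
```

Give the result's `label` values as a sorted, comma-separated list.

Base: id=4 (n20) at lev 0.
Iteration 1: rows with parent in {4} -> n37 (id 5, lev 1), n3 (id 6, lev 1).
Iteration 2: rows with parent in {5,6} -> n7 (id 9, lev 2).
Iteration 3: no rows with parent in {9}; recursion stops.

n20, n3, n37, n7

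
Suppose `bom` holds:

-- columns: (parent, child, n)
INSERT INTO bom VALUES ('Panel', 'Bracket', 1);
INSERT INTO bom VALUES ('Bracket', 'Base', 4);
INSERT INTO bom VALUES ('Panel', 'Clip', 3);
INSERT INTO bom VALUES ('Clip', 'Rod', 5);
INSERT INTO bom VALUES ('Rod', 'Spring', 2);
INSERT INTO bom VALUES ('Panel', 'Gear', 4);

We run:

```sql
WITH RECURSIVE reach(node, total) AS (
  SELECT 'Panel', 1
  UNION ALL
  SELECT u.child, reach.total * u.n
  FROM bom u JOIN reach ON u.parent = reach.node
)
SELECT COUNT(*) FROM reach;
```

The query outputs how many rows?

Base: (Panel, total=1).
Iteration 1: components of {Panel} -> Bracket = 1*1 = 1, Clip = 1*3 = 3, Gear = 1*4 = 4.
Iteration 2: components of {Bracket,Clip,Gear} -> Base = 1*4 = 4, Rod = 3*5 = 15.
Iteration 3: components of {Base,Rod} -> Spring = 15*2 = 30.
Iteration 4: no further components; recursion stops.
Total rows emitted: 7.

7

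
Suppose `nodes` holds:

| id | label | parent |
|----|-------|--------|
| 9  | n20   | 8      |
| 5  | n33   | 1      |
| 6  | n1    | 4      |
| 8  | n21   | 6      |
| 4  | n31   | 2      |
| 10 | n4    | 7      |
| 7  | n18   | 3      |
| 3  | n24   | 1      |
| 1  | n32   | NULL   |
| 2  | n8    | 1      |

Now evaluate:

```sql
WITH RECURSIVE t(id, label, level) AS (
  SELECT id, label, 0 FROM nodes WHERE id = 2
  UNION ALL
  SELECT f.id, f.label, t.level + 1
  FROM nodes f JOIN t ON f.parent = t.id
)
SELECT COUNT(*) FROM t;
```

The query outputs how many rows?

Base: id=2 (n8) at level 0.
Iteration 1: rows with parent in {2} -> n31 (id 4, level 1).
Iteration 2: rows with parent in {4} -> n1 (id 6, level 2).
Iteration 3: rows with parent in {6} -> n21 (id 8, level 3).
Iteration 4: rows with parent in {8} -> n20 (id 9, level 4).
Iteration 5: no rows with parent in {9}; recursion stops.
Total rows emitted: 5.

5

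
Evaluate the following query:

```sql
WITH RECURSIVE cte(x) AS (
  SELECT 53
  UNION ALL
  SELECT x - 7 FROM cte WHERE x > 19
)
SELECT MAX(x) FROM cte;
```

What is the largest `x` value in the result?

Base: x=53.
Iteration 1: 53 > 19 holds -> x = 53 - 7 = 46.
Iteration 2: 46 > 19 holds -> x = 46 - 7 = 39.
Iteration 3: 39 > 19 holds -> x = 39 - 7 = 32.
Iteration 4: 32 > 19 holds -> x = 32 - 7 = 25.
Iteration 5: 25 > 19 holds -> x = 25 - 7 = 18.
Iteration 6: 18 > 19 fails; recursion stops.
x values: 53, 46, 39, 32, 25, 18; the maximum is 53.

53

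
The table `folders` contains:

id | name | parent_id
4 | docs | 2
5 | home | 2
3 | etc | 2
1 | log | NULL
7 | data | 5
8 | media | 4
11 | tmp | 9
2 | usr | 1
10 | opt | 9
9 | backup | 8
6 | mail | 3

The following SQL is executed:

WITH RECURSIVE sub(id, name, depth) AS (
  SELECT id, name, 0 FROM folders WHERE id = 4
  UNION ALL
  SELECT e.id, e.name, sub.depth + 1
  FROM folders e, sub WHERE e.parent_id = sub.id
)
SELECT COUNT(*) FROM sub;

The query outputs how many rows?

Base: id=4 (docs) at depth 0.
Iteration 1: rows with parent_id in {4} -> media (id 8, depth 1).
Iteration 2: rows with parent_id in {8} -> backup (id 9, depth 2).
Iteration 3: rows with parent_id in {9} -> opt (id 10, depth 3), tmp (id 11, depth 3).
Iteration 4: no rows with parent_id in {10,11}; recursion stops.
Total rows emitted: 5.

5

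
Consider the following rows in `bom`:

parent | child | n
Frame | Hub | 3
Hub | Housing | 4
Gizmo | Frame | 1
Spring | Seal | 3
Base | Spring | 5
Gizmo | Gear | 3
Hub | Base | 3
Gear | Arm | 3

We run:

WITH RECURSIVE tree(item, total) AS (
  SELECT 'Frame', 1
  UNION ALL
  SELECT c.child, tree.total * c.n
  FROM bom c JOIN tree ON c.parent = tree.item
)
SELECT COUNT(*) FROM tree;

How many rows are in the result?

Base: (Frame, total=1).
Iteration 1: components of {Frame} -> Hub = 1*3 = 3.
Iteration 2: components of {Hub} -> Base = 3*3 = 9, Housing = 3*4 = 12.
Iteration 3: components of {Base,Housing} -> Spring = 9*5 = 45.
Iteration 4: components of {Spring} -> Seal = 45*3 = 135.
Iteration 5: no further components; recursion stops.
Total rows emitted: 6.

6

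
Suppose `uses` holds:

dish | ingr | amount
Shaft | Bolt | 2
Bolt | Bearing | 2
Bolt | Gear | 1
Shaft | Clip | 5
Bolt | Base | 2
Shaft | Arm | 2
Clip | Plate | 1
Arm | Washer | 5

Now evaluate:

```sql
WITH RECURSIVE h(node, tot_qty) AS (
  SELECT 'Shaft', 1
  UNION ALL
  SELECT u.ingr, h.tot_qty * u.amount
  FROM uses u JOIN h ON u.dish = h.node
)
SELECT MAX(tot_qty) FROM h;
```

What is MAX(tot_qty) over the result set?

10

Base: (Shaft, tot_qty=1).
Iteration 1: components of {Shaft} -> Arm = 1*2 = 2, Bolt = 1*2 = 2, Clip = 1*5 = 5.
Iteration 2: components of {Arm,Bolt,Clip} -> Base = 2*2 = 4, Bearing = 2*2 = 4, Gear = 2*1 = 2, Plate = 5*1 = 5, Washer = 2*5 = 10.
Iteration 3: no further components; recursion stops.
tot_qty values: 1, 2, 5, 2, 4, 2, 4, 5, 10; the maximum is 10.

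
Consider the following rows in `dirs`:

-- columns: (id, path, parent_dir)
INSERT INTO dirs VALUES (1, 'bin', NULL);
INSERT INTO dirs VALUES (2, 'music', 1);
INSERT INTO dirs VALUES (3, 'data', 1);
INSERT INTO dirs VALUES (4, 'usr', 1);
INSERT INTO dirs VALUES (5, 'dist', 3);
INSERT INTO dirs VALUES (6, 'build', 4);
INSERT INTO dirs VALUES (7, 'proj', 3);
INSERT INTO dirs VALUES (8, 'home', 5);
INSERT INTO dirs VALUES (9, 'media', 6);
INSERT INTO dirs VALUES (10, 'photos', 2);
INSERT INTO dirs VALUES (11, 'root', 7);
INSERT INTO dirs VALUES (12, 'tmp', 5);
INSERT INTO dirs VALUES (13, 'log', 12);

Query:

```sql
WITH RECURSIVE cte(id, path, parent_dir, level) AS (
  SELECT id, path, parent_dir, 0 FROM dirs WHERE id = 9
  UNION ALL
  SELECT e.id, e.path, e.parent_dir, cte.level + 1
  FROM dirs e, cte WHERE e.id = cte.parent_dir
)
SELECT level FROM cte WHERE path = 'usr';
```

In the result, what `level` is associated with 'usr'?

Base: id=9 (media), parent_dir=6, level 0.
Iteration 1: join on id=6 -> build (id 6, parent_dir=4, level 1).
Iteration 2: join on id=4 -> usr (id 4, parent_dir=1, level 2).
Iteration 3: join on id=1 -> bin (id 1, parent_dir=NULL, level 3).
Iteration 4: parent_dir is NULL; no match; recursion stops.

2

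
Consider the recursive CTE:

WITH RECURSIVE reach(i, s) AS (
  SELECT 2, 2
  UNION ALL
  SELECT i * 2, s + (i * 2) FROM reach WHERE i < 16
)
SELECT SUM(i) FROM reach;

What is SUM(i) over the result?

30

Base: i=2, s=2.
Iteration 1: 2 < 16 holds -> i = 2 * 2 = 4, s = 2 + 4 = 6.
Iteration 2: 4 < 16 holds -> i = 4 * 2 = 8, s = 6 + 8 = 14.
Iteration 3: 8 < 16 holds -> i = 8 * 2 = 16, s = 14 + 16 = 30.
Iteration 4: 16 < 16 fails; recursion stops.
SUM(i) = 2 + 4 + 8 + 16 = 30.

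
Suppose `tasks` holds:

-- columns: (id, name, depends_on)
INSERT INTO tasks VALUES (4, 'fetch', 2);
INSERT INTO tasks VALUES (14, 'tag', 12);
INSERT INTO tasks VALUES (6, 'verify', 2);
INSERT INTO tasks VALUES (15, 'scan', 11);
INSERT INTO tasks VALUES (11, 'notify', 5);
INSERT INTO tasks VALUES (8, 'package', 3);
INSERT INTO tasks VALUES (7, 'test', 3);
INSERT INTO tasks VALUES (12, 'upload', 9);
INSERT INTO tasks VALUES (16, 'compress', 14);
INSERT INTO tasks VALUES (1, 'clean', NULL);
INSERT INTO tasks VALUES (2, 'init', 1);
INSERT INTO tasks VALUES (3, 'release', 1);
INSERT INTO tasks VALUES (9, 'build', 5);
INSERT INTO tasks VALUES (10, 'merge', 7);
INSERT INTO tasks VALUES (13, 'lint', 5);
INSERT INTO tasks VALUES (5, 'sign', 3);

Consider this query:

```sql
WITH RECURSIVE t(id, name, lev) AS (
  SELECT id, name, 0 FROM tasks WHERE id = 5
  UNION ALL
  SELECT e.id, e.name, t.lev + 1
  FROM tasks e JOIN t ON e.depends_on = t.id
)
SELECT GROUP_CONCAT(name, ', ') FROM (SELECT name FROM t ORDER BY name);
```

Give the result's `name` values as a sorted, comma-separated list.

build, compress, lint, notify, scan, sign, tag, upload

Base: id=5 (sign) at lev 0.
Iteration 1: rows with depends_on in {5} -> build (id 9, lev 1), notify (id 11, lev 1), lint (id 13, lev 1).
Iteration 2: rows with depends_on in {9,11,13} -> upload (id 12, lev 2), scan (id 15, lev 2).
Iteration 3: rows with depends_on in {12,15} -> tag (id 14, lev 3).
Iteration 4: rows with depends_on in {14} -> compress (id 16, lev 4).
Iteration 5: no rows with depends_on in {16}; recursion stops.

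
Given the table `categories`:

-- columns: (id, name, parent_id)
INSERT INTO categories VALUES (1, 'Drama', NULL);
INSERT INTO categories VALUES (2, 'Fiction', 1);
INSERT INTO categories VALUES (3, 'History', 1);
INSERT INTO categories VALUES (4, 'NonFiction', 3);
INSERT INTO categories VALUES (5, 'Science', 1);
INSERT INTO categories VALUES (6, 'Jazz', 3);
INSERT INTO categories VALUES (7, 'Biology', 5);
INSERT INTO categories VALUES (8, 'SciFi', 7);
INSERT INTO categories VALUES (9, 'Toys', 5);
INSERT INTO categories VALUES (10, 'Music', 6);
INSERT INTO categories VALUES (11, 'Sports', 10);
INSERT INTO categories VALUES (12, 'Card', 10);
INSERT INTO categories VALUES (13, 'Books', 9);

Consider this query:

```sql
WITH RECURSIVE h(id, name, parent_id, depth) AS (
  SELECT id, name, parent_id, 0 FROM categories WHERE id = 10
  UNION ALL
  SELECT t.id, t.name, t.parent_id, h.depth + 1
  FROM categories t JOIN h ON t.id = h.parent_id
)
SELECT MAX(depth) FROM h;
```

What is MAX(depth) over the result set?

Base: id=10 (Music), parent_id=6, depth 0.
Iteration 1: join on id=6 -> Jazz (id 6, parent_id=3, depth 1).
Iteration 2: join on id=3 -> History (id 3, parent_id=1, depth 2).
Iteration 3: join on id=1 -> Drama (id 1, parent_id=NULL, depth 3).
Iteration 4: parent_id is NULL; no match; recursion stops.
depth values: 0, 1, 2, 3; the maximum is 3.

3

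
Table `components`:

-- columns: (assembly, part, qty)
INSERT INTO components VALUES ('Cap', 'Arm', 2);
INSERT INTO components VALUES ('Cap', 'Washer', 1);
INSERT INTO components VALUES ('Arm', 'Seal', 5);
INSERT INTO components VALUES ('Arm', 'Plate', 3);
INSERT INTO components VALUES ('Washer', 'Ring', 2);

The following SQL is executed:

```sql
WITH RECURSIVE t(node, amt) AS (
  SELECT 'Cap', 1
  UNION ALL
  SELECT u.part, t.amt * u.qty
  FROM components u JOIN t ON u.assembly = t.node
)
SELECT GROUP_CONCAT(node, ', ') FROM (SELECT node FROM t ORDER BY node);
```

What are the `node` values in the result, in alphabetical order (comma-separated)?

Arm, Cap, Plate, Ring, Seal, Washer

Base: (Cap, amt=1).
Iteration 1: components of {Cap} -> Arm = 1*2 = 2, Washer = 1*1 = 1.
Iteration 2: components of {Arm,Washer} -> Plate = 2*3 = 6, Ring = 1*2 = 2, Seal = 2*5 = 10.
Iteration 3: no further components; recursion stops.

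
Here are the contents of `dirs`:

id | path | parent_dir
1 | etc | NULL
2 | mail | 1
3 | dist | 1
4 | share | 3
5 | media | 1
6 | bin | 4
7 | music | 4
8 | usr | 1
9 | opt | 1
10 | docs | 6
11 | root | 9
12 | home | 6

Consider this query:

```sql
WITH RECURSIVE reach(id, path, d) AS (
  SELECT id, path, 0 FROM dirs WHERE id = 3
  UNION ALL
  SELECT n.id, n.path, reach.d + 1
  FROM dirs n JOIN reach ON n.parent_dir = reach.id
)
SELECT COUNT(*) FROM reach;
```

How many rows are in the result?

6

Base: id=3 (dist) at d 0.
Iteration 1: rows with parent_dir in {3} -> share (id 4, d 1).
Iteration 2: rows with parent_dir in {4} -> bin (id 6, d 2), music (id 7, d 2).
Iteration 3: rows with parent_dir in {6,7} -> docs (id 10, d 3), home (id 12, d 3).
Iteration 4: no rows with parent_dir in {10,12}; recursion stops.
Total rows emitted: 6.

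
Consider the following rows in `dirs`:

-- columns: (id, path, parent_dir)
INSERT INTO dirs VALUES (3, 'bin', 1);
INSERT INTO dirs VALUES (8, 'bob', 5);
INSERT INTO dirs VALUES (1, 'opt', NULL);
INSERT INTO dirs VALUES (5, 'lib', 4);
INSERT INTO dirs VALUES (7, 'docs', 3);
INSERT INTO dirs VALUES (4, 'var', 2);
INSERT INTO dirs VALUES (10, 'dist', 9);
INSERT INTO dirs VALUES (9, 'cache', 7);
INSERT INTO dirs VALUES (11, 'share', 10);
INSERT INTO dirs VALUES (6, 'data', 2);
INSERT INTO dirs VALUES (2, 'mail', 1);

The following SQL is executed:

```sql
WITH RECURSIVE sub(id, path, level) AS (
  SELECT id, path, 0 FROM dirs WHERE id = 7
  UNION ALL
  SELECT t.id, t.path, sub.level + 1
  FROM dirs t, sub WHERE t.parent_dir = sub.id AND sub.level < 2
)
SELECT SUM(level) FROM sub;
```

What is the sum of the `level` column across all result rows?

3

Base: id=7 (docs) at level 0.
Iteration 1: rows with parent_dir in {7} -> cache (id 9, level 1).
Iteration 2: rows with parent_dir in {9} -> dist (id 10, level 2).
Iteration 3: level < 2 fails for all current rows; recursion stops.
SUM(level) = 0 + 1 + 2 = 3.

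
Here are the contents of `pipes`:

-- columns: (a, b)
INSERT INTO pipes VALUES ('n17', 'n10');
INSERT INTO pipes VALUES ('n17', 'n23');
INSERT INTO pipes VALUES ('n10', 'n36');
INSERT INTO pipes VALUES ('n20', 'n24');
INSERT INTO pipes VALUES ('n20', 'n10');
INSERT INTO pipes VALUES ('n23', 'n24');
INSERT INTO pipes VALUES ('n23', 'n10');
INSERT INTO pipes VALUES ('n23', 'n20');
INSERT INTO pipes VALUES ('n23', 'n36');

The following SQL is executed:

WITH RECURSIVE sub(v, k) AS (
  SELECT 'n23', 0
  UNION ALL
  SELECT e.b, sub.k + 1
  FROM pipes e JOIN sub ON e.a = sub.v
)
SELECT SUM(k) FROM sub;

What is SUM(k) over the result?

Base: (n23, k=0).
Iteration 1: edges from {n23} -> (n10, k=1), (n20, k=1), (n24, k=1), (n36, k=1).
Iteration 2: edges from {n10,n20,n24,n36} -> (n10, k=2), (n24, k=2), (n36, k=2).
Iteration 3: edges from {n10,n24,n36} -> (n36, k=3).
Iteration 4: no outgoing edges from {n36}; recursion stops.
SUM(k) = 0 + 1 + 1 + 1 + 1 + 2 + 2 + 2 + 3 = 13.

13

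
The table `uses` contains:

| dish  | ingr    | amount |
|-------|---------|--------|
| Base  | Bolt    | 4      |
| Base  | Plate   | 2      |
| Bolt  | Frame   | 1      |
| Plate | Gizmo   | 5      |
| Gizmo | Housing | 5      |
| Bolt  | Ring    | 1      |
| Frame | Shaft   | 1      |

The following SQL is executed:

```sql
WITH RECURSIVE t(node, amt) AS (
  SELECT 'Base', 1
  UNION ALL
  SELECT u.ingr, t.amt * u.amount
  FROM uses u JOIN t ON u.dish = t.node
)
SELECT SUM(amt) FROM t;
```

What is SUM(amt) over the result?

79

Base: (Base, amt=1).
Iteration 1: components of {Base} -> Bolt = 1*4 = 4, Plate = 1*2 = 2.
Iteration 2: components of {Bolt,Plate} -> Frame = 4*1 = 4, Gizmo = 2*5 = 10, Ring = 4*1 = 4.
Iteration 3: components of {Frame,Gizmo,Ring} -> Housing = 10*5 = 50, Shaft = 4*1 = 4.
Iteration 4: no further components; recursion stops.
SUM(amt) = 1 + 4 + 2 + 4 + 4 + 10 + 4 + 50 = 79.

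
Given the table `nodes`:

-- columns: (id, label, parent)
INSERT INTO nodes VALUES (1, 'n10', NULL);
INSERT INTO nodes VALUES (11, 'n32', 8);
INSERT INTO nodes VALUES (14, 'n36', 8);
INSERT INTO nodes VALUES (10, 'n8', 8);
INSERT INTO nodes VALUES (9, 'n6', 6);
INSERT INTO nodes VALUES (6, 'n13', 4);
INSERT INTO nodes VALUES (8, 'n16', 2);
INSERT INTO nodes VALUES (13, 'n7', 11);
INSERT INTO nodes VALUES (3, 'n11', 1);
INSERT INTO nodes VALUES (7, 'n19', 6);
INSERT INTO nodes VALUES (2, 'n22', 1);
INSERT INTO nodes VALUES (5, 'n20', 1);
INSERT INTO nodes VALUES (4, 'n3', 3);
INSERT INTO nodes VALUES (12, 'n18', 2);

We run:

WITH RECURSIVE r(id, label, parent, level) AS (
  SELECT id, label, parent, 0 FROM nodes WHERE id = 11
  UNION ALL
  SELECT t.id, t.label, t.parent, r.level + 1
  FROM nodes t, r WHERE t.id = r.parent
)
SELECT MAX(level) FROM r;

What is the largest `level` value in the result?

3

Base: id=11 (n32), parent=8, level 0.
Iteration 1: join on id=8 -> n16 (id 8, parent=2, level 1).
Iteration 2: join on id=2 -> n22 (id 2, parent=1, level 2).
Iteration 3: join on id=1 -> n10 (id 1, parent=NULL, level 3).
Iteration 4: parent is NULL; no match; recursion stops.
level values: 0, 1, 2, 3; the maximum is 3.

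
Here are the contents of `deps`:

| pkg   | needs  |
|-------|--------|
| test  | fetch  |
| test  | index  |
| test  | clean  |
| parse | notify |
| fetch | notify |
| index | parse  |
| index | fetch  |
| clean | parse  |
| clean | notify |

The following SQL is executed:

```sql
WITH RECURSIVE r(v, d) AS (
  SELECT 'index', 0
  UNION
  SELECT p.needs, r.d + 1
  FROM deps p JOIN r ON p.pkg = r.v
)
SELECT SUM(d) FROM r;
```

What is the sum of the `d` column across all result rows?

4

Base: (index, d=0).
Iteration 1: edges from {index} -> (fetch, d=1), (parse, d=1).
Iteration 2: edges from {fetch,parse} -> (notify, d=2). [UNION drops 1 duplicate row(s)]
Iteration 3: no outgoing edges from {notify}; recursion stops.
SUM(d) = 0 + 1 + 1 + 2 = 4.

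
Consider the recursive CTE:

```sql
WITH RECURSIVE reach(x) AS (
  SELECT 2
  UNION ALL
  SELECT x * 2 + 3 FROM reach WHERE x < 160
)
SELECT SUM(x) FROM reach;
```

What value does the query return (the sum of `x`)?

614

Base: x=2.
Iteration 1: 2 < 160 holds -> x = 2 * 2 + 3 = 7.
Iteration 2: 7 < 160 holds -> x = 7 * 2 + 3 = 17.
Iteration 3: 17 < 160 holds -> x = 17 * 2 + 3 = 37.
Iteration 4: 37 < 160 holds -> x = 37 * 2 + 3 = 77.
Iteration 5: 77 < 160 holds -> x = 77 * 2 + 3 = 157.
Iteration 6: 157 < 160 holds -> x = 157 * 2 + 3 = 317.
Iteration 7: 317 < 160 fails; recursion stops.
SUM(x) = 2 + 7 + 17 + 37 + 77 + 157 + 317 = 614.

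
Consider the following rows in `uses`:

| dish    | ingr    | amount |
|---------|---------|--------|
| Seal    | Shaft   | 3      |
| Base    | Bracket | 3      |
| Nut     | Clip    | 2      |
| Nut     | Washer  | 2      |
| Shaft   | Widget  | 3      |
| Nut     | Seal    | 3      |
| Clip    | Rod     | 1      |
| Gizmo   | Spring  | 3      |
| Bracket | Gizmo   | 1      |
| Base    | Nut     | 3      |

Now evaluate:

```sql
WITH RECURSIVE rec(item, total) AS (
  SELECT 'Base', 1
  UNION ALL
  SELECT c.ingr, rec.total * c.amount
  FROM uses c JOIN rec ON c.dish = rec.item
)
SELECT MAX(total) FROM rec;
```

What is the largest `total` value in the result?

81

Base: (Base, total=1).
Iteration 1: components of {Base} -> Bracket = 1*3 = 3, Nut = 1*3 = 3.
Iteration 2: components of {Bracket,Nut} -> Clip = 3*2 = 6, Gizmo = 3*1 = 3, Seal = 3*3 = 9, Washer = 3*2 = 6.
Iteration 3: components of {Clip,Gizmo,Seal,Washer} -> Rod = 6*1 = 6, Shaft = 9*3 = 27, Spring = 3*3 = 9.
Iteration 4: components of {Rod,Shaft,Spring} -> Widget = 27*3 = 81.
Iteration 5: no further components; recursion stops.
total values: 1, 3, 3, 3, 6, 9, 6, 9, 27, 6, 81; the maximum is 81.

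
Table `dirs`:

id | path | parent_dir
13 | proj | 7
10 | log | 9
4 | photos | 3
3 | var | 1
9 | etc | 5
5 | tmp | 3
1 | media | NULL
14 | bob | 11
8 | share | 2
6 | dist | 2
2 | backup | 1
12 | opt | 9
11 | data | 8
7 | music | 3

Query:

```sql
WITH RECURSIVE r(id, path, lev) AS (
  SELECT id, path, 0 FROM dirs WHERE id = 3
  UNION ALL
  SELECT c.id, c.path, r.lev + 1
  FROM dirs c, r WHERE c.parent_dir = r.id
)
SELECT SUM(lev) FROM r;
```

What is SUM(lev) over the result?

13

Base: id=3 (var) at lev 0.
Iteration 1: rows with parent_dir in {3} -> photos (id 4, lev 1), tmp (id 5, lev 1), music (id 7, lev 1).
Iteration 2: rows with parent_dir in {4,5,7} -> etc (id 9, lev 2), proj (id 13, lev 2).
Iteration 3: rows with parent_dir in {9,13} -> log (id 10, lev 3), opt (id 12, lev 3).
Iteration 4: no rows with parent_dir in {10,12}; recursion stops.
SUM(lev) = 0 + 1 + 1 + 1 + 2 + 2 + 3 + 3 = 13.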